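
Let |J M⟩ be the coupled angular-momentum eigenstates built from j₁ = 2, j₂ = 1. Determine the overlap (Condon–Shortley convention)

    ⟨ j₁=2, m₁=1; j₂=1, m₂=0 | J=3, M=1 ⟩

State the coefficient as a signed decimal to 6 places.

+√(8/15) ≈ +0.730297

√[7·0!4!2!/7! · 3!1!1!1!4!2!] = √(96/5)
  +(−1)^0/∏(0,0,1,1,3,1)! = 1/6  (running 1/6)
⟨..|..⟩ = √(96/5)·(1/6) = +0.730297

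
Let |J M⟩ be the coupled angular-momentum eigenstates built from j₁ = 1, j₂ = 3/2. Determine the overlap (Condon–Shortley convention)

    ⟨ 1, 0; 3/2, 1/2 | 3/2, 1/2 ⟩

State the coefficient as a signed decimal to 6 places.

√[4·1!1!2!/5! · 1!1!2!1!2!1!] = √(4/15)
  +(−1)^0/∏(0,1,1,2,0,0)! = 1/2  (running 1/2)
  +(−1)^1/∏(1,0,0,1,1,1)! = -1  (running -1/2)
⟨..|..⟩ = √(4/15)·(-1/2) = -0.258199

-0.258199  (= −√(1/15))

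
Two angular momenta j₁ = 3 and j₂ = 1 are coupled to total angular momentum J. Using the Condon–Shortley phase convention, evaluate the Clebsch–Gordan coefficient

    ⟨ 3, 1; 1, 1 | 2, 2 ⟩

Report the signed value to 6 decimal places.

j₁+j₂−J=2  J+j₁−j₂=4  J−j₁+j₂=0  j₁+j₂+J+1=7
(j₁±m₁, j₂±m₂, J±M) = (4,2,2,0,4,0)
P² = 768/7
sum k=2..2:
  [2] +1/48 = 1/48
S = 1/48
C² = P²·S² = 1/21 ; C = +0.218218

+√(1/21) ≈ +0.218218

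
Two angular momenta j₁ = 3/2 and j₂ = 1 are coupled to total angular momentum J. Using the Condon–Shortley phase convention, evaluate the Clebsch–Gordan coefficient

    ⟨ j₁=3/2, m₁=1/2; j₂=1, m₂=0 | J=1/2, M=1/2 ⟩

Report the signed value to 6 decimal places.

-0.577350

j₁+j₂−J=2  J+j₁−j₂=1  J−j₁+j₂=0  j₁+j₂+J+1=4
(j₁±m₁, j₂±m₂, J±M) = (2,1,1,1,1,0)
P² = 1/3
sum k=1..1:
  [1] −1/1 = -1
S = -1
C² = P²·S² = 1/3 ; C = -0.577350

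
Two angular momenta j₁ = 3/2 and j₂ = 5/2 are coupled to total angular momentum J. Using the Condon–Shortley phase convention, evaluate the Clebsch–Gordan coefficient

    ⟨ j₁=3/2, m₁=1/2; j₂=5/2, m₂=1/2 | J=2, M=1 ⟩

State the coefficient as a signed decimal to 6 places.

−√(25/84) ≈ -0.545545

triangle: 2!*1!*3!/7! = 12/5040
(j±m)!: 2!*1!*3!*2!*3!*1! = 144
prefactor² = (2J+1)*Δ*N² = 12/7
  k=0: +1/(0!*2!*1!*3!*0!*0!) = 1/12
  k=1: −1/(1!*1!*0!*2!*1!*1!) = -1/2
Σ = -5/12  ⇒  CG² = 12/7*(-5/12)² = 25/84
CG = −√(25/84) = -0.545545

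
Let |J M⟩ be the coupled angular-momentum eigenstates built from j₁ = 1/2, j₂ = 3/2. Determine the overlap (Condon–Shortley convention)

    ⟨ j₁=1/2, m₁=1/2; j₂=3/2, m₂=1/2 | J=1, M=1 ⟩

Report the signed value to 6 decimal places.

√[3·1!0!2!/4! · 1!0!2!1!2!0!] = √(1)
  +(−1)^0/∏(0,1,0,2,0,0)! = 1/2  (running 1/2)
⟨..|..⟩ = √(1)·(1/2) = +0.500000

+0.500000  (= +√(1/4))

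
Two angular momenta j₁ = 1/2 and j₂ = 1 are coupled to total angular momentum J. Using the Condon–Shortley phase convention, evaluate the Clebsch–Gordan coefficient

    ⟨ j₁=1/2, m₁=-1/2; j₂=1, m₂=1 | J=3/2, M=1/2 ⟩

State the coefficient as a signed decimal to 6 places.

j₁+j₂−J=0  J+j₁−j₂=1  J−j₁+j₂=2  j₁+j₂+J+1=4
(j₁±m₁, j₂±m₂, J±M) = (0,1,2,0,2,1)
P² = 4/3
sum k=0..0:
  [0] +1/2 = 1/2
S = 1/2
C² = P²·S² = 1/3 ; C = +0.577350

+√(1/3) ≈ +0.577350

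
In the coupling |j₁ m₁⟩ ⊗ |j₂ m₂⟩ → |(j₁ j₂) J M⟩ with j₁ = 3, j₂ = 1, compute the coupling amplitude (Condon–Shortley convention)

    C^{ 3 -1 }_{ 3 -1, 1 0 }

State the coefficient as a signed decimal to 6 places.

−√(1/12) = -0.288675

triangle: 1!·5!·1!/8! = 120/40320
(j±m)!: 2!·4!·1!·1!·2!·4! = 2304
prefactor² = (2J+1)·Δ·N² = 48
  k=0: +1/(0!·1!·4!·1!·1!·0!) = 1/24
  k=1: −1/(1!·0!·3!·0!·2!·1!) = -1/12
Σ = -1/24  ⇒  CG² = 48·(-1/24)² = 1/12
CG = −√(1/12) = -0.288675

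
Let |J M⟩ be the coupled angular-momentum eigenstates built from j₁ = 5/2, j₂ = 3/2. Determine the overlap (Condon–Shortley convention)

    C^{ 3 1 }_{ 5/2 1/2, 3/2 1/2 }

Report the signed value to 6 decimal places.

j₁+j₂−J=1  J+j₁−j₂=4  J−j₁+j₂=2  j₁+j₂+J+1=8
(j₁±m₁, j₂±m₂, J±M) = (3,2,2,1,4,2)
P² = 48/5
sum k=0..1:
  [0] +1/8 = 1/8
  [1] −1/6 = -1/6
S = -1/24
C² = P²·S² = 1/60 ; C = -0.129099

−√(1/60) ≈ -0.129099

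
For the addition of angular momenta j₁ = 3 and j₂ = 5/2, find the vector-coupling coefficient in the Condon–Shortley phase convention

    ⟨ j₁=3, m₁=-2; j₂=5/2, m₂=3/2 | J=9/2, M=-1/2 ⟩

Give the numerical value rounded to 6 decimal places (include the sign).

-0.510355  (= −√(361/1386))

j₁+j₂−J=1  J+j₁−j₂=5  J−j₁+j₂=4  j₁+j₂+J+1=11
(j₁±m₁, j₂±m₂, J±M) = (1,5,4,1,4,5)
P² = 460800/77
sum k=0..1:
  [0] +1/2880 = 1/2880
  [1] −1/144 = -1/144
S = -19/2880
C² = P²·S² = 361/1386 ; C = -0.510355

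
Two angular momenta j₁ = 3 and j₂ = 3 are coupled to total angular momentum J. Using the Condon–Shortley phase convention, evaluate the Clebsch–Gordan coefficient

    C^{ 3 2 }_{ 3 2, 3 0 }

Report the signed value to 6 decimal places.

−√(1/6) ≈ -0.408248

j₁+j₂−J=3  J+j₁−j₂=3  J−j₁+j₂=3  j₁+j₂+J+1=10
(j₁±m₁, j₂±m₂, J±M) = (5,1,3,3,5,1)
P² = 216
sum k=0..1:
  [0] +1/72 = 1/72
  [1] −1/24 = -1/24
S = -1/36
C² = P²·S² = 1/6 ; C = -0.408248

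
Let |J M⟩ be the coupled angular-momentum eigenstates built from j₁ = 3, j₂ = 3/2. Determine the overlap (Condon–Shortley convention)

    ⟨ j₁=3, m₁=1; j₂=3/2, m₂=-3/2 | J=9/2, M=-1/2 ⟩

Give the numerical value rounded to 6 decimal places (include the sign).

+0.345033  (= +√(5/42))

triangle: 0!*6!*3!/10! = 4320/3628800
(j±m)!: 4!*2!*0!*3!*4!*5! = 829440
prefactor² = (2J+1)*Δ*N² = 69120/7
  k=0: +1/(0!*0!*2!*0!*4!*3!) = 1/288
Σ = 1/288  ⇒  CG² = 69120/7*1/288² = 5/42
CG = +√(5/42) = +0.345033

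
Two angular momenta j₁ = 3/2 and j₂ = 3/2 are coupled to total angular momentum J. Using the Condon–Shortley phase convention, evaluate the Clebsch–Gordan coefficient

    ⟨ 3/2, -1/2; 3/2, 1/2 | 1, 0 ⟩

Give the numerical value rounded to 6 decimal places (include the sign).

j₁+j₂−J=2  J+j₁−j₂=1  J−j₁+j₂=1  j₁+j₂+J+1=5
(j₁±m₁, j₂±m₂, J±M) = (1,2,2,1,1,1)
P² = 1/5
sum k=1..2:
  [1] −1/1 = -1
  [2] +1/2 = 1/2
S = -1/2
C² = P²·S² = 1/20 ; C = -0.223607

−√(1/20) ≈ -0.223607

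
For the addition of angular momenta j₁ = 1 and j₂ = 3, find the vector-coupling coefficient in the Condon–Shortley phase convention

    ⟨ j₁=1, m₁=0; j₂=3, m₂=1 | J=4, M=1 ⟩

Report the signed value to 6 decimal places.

+√(15/28) = +0.731925

j₁+j₂−J=0  J+j₁−j₂=2  J−j₁+j₂=6  j₁+j₂+J+1=9
(j₁±m₁, j₂±m₂, J±M) = (1,1,4,2,5,3)
P² = 8640/7
sum k=0..0:
  [0] +1/48 = 1/48
S = 1/48
C² = P²·S² = 15/28 ; C = +0.731925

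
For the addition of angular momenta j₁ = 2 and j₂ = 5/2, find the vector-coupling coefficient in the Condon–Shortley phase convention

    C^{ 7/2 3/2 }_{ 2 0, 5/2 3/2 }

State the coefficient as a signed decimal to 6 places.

-0.534522

j₁+j₂−J=1  J+j₁−j₂=3  J−j₁+j₂=4  j₁+j₂+J+1=9
(j₁±m₁, j₂±m₂, J±M) = (2,2,4,1,5,2)
P² = 512/7
sum k=0..1:
  [0] +1/48 = 1/48
  [1] −1/12 = -1/12
S = -1/16
C² = P²·S² = 2/7 ; C = -0.534522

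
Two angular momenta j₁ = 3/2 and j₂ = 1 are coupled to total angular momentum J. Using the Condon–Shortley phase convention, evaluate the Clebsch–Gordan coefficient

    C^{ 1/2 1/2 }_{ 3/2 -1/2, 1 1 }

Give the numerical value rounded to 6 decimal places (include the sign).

j₁+j₂−J=2  J+j₁−j₂=1  J−j₁+j₂=0  j₁+j₂+J+1=4
(j₁±m₁, j₂±m₂, J±M) = (1,2,2,0,1,0)
P² = 2/3
sum k=2..2:
  [2] +1/2 = 1/2
S = 1/2
C² = P²·S² = 1/6 ; C = +0.408248

+√(1/6) ≈ +0.408248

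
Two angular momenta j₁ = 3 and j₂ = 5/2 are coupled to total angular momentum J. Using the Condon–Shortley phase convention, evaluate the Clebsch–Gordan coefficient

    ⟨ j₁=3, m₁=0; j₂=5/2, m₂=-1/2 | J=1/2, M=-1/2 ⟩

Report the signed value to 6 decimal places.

+√(1/7) ≈ +0.377964

j₁+j₂−J=5  J+j₁−j₂=1  J−j₁+j₂=0  j₁+j₂+J+1=7
(j₁±m₁, j₂±m₂, J±M) = (3,3,2,3,0,1)
P² = 144/7
sum k=2..2:
  [2] +1/12 = 1/12
S = 1/12
C² = P²·S² = 1/7 ; C = +0.377964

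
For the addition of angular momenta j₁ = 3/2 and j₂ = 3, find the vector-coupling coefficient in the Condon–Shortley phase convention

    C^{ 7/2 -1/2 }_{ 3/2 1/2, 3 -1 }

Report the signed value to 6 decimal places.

triangle: 1!·2!·5!/9! = 240/362880
(j±m)!: 2!·1!·2!·4!·3!·4! = 13824
prefactor² = (2J+1)·Δ·N² = 512/7
  k=0: +1/(0!·1!·1!·2!·1!·3!) = 1/12
  k=1: −1/(1!·0!·0!·1!·2!·4!) = -1/48
Σ = 1/16  ⇒  CG² = 512/7·1/16² = 2/7
CG = +√(2/7) = +0.534522

+0.534522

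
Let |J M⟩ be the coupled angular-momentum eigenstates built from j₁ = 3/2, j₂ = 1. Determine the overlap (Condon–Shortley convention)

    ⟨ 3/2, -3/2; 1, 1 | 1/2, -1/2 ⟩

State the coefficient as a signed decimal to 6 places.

j₁+j₂−J=2  J+j₁−j₂=1  J−j₁+j₂=0  j₁+j₂+J+1=4
(j₁±m₁, j₂±m₂, J±M) = (0,3,2,0,0,1)
P² = 2
sum k=2..2:
  [2] +1/2 = 1/2
S = 1/2
C² = P²·S² = 1/2 ; C = +0.707107

+0.707107  (= +√(1/2))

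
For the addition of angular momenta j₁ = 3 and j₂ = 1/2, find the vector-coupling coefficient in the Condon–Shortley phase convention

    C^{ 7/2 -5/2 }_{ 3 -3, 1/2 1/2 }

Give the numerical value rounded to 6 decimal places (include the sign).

√[8·0!6!1!/8! · 0!6!1!0!1!6!] = √(518400/7)
  +(−1)^0/∏(0,0,6,1,0,0)! = 1/720  (running 1/720)
⟨..|..⟩ = √(518400/7)·(1/720) = +0.377964

+√(1/7) = +0.377964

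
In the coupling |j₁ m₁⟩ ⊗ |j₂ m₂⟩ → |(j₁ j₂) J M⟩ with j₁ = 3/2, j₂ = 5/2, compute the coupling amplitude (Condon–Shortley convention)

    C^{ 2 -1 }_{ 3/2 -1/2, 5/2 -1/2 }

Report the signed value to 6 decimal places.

triangle: 2!×1!×3!/7! = 12/5040
(j±m)!: 1!×2!×2!×3!×1!×3! = 144
prefactor² = (2J+1)×Δ×N² = 12/7
  k=1: −1/(1!×1!×1!×1!×0!×2!) = -1/2
  k=2: +1/(2!×0!×0!×0!×1!×3!) = 1/12
Σ = -5/12  ⇒  CG² = 12/7×(-5/12)² = 25/84
CG = −√(25/84) = -0.545545

−√(25/84) = -0.545545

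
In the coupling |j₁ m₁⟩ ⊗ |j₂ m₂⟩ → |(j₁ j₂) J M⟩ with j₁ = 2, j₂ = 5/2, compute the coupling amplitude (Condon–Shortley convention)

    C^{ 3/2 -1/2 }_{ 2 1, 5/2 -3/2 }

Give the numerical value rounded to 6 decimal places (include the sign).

j₁+j₂−J=3  J+j₁−j₂=1  J−j₁+j₂=2  j₁+j₂+J+1=7
(j₁±m₁, j₂±m₂, J±M) = (3,1,1,4,1,2)
P² = 96/35
sum k=0..1:
  [0] +1/6 = 1/6
  [1] −1/4 = -1/4
S = -1/12
C² = P²·S² = 2/105 ; C = -0.138013

−√(2/105) ≈ -0.138013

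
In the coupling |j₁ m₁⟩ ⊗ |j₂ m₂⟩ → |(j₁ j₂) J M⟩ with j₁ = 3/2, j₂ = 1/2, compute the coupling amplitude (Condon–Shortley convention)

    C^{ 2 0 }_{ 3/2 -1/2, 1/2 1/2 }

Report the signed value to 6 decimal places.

+0.707107

√[5·0!3!1!/5! · 1!2!1!0!2!2!] = √(2)
  +(−1)^0/∏(0,0,2,1,1,0)! = 1/2  (running 1/2)
⟨..|..⟩ = √(2)·(1/2) = +0.707107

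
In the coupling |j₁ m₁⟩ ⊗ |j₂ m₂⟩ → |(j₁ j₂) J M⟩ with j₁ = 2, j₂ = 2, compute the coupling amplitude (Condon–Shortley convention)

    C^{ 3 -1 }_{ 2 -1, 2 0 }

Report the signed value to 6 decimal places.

−√(1/5) ≈ -0.447214

triangle: 1!*3!*3!/8! = 36/40320
(j±m)!: 1!*3!*2!*2!*2!*4! = 1152
prefactor² = (2J+1)*Δ*N² = 36/5
  k=0: +1/(0!*1!*3!*2!*0!*1!) = 1/12
  k=1: −1/(1!*0!*2!*1!*1!*2!) = -1/4
Σ = -1/6  ⇒  CG² = 36/5*(-1/6)² = 1/5
CG = −√(1/5) = -0.447214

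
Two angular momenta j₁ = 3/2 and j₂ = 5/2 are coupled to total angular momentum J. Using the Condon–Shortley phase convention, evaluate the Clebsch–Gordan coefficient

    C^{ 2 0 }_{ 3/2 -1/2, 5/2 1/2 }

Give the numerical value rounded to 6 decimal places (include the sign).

√[5·2!1!3!/7! · 1!2!3!2!2!2!] = √(8/7)
  +(−1)^1/∏(1,1,1,2,0,1)! = -1/2  (running -1/2)
  +(−1)^2/∏(2,0,0,1,1,2)! = 1/4  (running -1/4)
⟨..|..⟩ = √(8/7)·(-1/4) = -0.267261

-0.267261  (= −√(1/14))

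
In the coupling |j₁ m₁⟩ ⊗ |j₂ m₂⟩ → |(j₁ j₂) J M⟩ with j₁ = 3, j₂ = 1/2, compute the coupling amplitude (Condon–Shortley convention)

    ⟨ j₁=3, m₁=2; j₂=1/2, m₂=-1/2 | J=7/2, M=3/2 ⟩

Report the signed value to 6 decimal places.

j₁+j₂−J=0  J+j₁−j₂=6  J−j₁+j₂=1  j₁+j₂+J+1=8
(j₁±m₁, j₂±m₂, J±M) = (5,1,0,1,5,2)
P² = 28800/7
sum k=0..0:
  [0] +1/120 = 1/120
S = 1/120
C² = P²·S² = 2/7 ; C = +0.534522

+0.534522  (= +√(2/7))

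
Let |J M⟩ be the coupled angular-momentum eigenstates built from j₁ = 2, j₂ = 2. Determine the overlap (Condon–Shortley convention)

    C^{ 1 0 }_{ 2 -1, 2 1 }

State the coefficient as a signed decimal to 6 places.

+√(1/10) ≈ +0.316228

√[3·3!1!1!/6! · 1!3!3!1!1!1!] = √(9/10)
  +(−1)^2/∏(2,1,1,1,0,0)! = 1/2  (running 1/2)
  +(−1)^3/∏(3,0,0,0,1,1)! = -1/6  (running 1/3)
⟨..|..⟩ = √(9/10)·(1/3) = +0.316228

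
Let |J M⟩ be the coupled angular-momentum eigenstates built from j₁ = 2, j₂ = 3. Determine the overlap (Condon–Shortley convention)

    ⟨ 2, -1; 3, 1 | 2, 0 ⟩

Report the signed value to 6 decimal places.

√[5·3!1!3!/8! · 1!3!4!2!2!2!] = √(36/7)
  +(−1)^2/∏(2,1,1,2,0,1)! = 1/4  (running 1/4)
  +(−1)^3/∏(3,0,0,1,1,2)! = -1/12  (running 1/6)
⟨..|..⟩ = √(36/7)·(1/6) = +0.377964

+0.377964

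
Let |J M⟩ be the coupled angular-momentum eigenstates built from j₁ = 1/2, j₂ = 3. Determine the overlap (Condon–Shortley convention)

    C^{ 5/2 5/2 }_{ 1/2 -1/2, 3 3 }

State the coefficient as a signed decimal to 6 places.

−√(6/7) = -0.925820

j₁+j₂−J=1  J+j₁−j₂=0  J−j₁+j₂=5  j₁+j₂+J+1=7
(j₁±m₁, j₂±m₂, J±M) = (0,1,6,0,5,0)
P² = 86400/7
sum k=1..1:
  [1] −1/120 = -1/120
S = -1/120
C² = P²·S² = 6/7 ; C = -0.925820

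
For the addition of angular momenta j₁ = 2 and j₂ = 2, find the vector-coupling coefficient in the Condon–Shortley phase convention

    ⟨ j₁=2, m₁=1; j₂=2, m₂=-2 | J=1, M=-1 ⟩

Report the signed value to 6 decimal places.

triangle: 3!×1!×1!/6! = 6/720
(j±m)!: 3!×1!×0!×4!×0!×2! = 288
prefactor² = (2J+1)×Δ×N² = 36/5
  k=0: +1/(0!×3!×1!×0!×0!×1!) = 1/6
Σ = 1/6  ⇒  CG² = 36/5×1/6² = 1/5
CG = +√(1/5) = +0.447214

+0.447214  (= +√(1/5))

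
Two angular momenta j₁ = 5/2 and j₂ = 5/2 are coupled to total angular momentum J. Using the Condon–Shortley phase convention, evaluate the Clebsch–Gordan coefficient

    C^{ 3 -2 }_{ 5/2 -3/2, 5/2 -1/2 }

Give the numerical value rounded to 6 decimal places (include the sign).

j₁+j₂−J=2  J+j₁−j₂=3  J−j₁+j₂=3  j₁+j₂+J+1=9
(j₁±m₁, j₂±m₂, J±M) = (1,4,2,3,1,5)
P² = 48
sum k=1..2:
  [1] −1/12 = -1/12
  [2] +1/24 = 1/24
S = -1/24
C² = P²·S² = 1/12 ; C = -0.288675

-0.288675  (= −√(1/12))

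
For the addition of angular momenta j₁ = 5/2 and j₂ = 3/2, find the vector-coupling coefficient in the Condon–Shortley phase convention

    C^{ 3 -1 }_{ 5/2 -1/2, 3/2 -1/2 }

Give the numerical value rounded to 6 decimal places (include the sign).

triangle: 1!*4!*2!/8! = 48/40320
(j±m)!: 2!*3!*1!*2!*2!*4! = 1152
prefactor² = (2J+1)*Δ*N² = 48/5
  k=0: +1/(0!*1!*3!*1!*1!*1!) = 1/6
  k=1: −1/(1!*0!*2!*0!*2!*2!) = -1/8
Σ = 1/24  ⇒  CG² = 48/5*1/24² = 1/60
CG = +√(1/60) = +0.129099

+0.129099  (= +√(1/60))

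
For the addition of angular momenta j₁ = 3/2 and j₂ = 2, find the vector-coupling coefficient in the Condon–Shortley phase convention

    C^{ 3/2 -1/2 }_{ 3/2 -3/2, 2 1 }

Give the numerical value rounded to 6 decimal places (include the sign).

+0.632456

triangle: 2!·1!·2!/6! = 4/720
(j±m)!: 0!·3!·3!·1!·1!·2! = 72
prefactor² = (2J+1)·Δ·N² = 8/5
  k=2: +1/(2!·0!·1!·1!·0!·1!) = 1/2
Σ = 1/2  ⇒  CG² = 8/5·1/2² = 2/5
CG = +√(2/5) = +0.632456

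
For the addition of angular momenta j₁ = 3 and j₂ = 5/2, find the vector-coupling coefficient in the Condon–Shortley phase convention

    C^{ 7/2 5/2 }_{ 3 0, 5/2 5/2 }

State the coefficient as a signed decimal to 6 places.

√[8·2!4!3!/10! · 3!3!5!0!6!1!] = √(13824/7)
  +(−1)^2/∏(2,0,1,3,3,0)! = 1/72  (running 1/72)
⟨..|..⟩ = √(13824/7)·(1/72) = +0.617213

+√(8/21) ≈ +0.617213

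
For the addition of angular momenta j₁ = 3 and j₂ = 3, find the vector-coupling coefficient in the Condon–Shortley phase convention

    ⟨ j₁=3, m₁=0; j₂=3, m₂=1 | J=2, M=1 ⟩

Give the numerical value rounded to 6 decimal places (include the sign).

+0.154303  (= +√(1/42))

triangle: 4!·2!·2!/9! = 96/362880
(j±m)!: 3!·3!·4!·2!·3!·1! = 10368
prefactor² = (2J+1)·Δ·N² = 96/7
  k=2: +1/(2!·2!·1!·2!·1!·0!) = 1/8
  k=3: −1/(3!·1!·0!·1!·2!·1!) = -1/12
Σ = 1/24  ⇒  CG² = 96/7·1/24² = 1/42
CG = +√(1/42) = +0.154303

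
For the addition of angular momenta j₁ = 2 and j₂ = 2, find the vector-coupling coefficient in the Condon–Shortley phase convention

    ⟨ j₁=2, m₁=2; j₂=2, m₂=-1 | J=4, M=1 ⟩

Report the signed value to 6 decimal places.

+√(1/14) ≈ +0.267261

triangle: 0!×4!×4!/9! = 576/362880
(j±m)!: 4!×0!×1!×3!×5!×3! = 103680
prefactor² = (2J+1)×Δ×N² = 10368/7
  k=0: +1/(0!×0!×0!×1!×4!×3!) = 1/144
Σ = 1/144  ⇒  CG² = 10368/7×1/144² = 1/14
CG = +√(1/14) = +0.267261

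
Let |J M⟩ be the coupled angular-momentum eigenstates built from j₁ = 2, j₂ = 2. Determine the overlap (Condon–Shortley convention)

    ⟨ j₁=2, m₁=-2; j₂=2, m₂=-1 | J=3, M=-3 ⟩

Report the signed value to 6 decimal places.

-0.707107

j₁+j₂−J=1  J+j₁−j₂=3  J−j₁+j₂=3  j₁+j₂+J+1=8
(j₁±m₁, j₂±m₂, J±M) = (0,4,1,3,0,6)
P² = 648
sum k=1..1:
  [1] −1/36 = -1/36
S = -1/36
C² = P²·S² = 1/2 ; C = -0.707107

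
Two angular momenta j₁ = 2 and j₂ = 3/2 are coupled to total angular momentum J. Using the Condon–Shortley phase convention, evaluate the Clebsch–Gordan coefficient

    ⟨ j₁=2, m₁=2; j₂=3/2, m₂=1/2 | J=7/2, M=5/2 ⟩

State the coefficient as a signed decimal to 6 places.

triangle: 0!·4!·3!/8! = 144/40320
(j±m)!: 4!·0!·2!·1!·6!·1! = 34560
prefactor² = (2J+1)·Δ·N² = 6912/7
  k=0: +1/(0!·0!·0!·2!·4!·1!) = 1/48
Σ = 1/48  ⇒  CG² = 6912/7·1/48² = 3/7
CG = +√(3/7) = +0.654654

+0.654654  (= +√(3/7))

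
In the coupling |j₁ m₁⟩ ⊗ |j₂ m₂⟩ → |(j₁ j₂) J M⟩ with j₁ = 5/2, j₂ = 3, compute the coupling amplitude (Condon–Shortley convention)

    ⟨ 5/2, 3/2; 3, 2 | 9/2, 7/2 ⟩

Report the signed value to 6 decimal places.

triangle: 1!·4!·5!/11! = 2880/39916800
(j±m)!: 4!·1!·5!·1!·8!·1! = 116121600
prefactor² = (2J+1)·Δ·N² = 921600/11
  k=0: +1/(0!·1!·1!·5!·3!·0!) = 1/720
  k=1: −1/(1!·0!·0!·4!·4!·1!) = -1/576
Σ = -1/2880  ⇒  CG² = 921600/11·(-1/2880)² = 1/99
CG = −√(1/99) = -0.100504

-0.100504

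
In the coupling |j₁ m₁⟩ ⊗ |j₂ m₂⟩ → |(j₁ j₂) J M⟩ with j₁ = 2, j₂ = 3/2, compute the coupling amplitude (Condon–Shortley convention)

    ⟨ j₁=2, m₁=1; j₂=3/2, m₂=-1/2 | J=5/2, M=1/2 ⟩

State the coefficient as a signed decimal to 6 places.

+0.597614  (= +√(5/14))

√[6·1!3!2!/7! · 3!1!1!2!3!2!] = √(72/35)
  +(−1)^0/∏(0,1,1,1,2,1)! = 1/2  (running 1/2)
  +(−1)^1/∏(1,0,0,0,3,2)! = -1/12  (running 5/12)
⟨..|..⟩ = √(72/35)·(5/12) = +0.597614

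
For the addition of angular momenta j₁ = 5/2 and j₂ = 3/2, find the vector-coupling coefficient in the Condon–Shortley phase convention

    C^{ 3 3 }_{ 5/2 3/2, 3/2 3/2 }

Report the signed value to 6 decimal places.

−√(3/8) = -0.612372

j₁+j₂−J=1  J+j₁−j₂=4  J−j₁+j₂=2  j₁+j₂+J+1=8
(j₁±m₁, j₂±m₂, J±M) = (4,1,3,0,6,0)
P² = 864
sum k=1..1:
  [1] −1/48 = -1/48
S = -1/48
C² = P²·S² = 3/8 ; C = -0.612372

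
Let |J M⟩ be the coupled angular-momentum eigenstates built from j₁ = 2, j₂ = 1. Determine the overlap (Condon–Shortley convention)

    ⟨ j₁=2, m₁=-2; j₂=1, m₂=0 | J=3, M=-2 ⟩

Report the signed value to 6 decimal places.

+0.577350

j₁+j₂−J=0  J+j₁−j₂=4  J−j₁+j₂=2  j₁+j₂+J+1=7
(j₁±m₁, j₂±m₂, J±M) = (0,4,1,1,1,5)
P² = 192
sum k=0..0:
  [0] +1/24 = 1/24
S = 1/24
C² = P²·S² = 1/3 ; C = +0.577350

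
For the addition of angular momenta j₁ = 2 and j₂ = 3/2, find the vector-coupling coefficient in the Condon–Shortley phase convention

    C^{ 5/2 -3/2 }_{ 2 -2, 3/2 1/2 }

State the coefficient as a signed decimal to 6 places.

√[6·1!3!2!/7! · 0!4!2!1!1!4!] = √(576/35)
  +(−1)^1/∏(1,0,3,1,0,1)! = -1/6  (running -1/6)
⟨..|..⟩ = √(576/35)·(-1/6) = -0.676123

-0.676123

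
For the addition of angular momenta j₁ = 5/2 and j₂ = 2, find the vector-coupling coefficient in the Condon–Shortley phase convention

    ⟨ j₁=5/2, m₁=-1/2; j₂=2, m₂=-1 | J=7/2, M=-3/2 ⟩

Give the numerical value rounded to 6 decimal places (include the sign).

+0.308607  (= +√(2/21))

triangle: 1!·4!·3!/9! = 144/362880
(j±m)!: 2!·3!·1!·3!·2!·5! = 17280
prefactor² = (2J+1)·Δ·N² = 384/7
  k=0: +1/(0!·1!·3!·1!·1!·2!) = 1/12
  k=1: −1/(1!·0!·2!·0!·2!·3!) = -1/24
Σ = 1/24  ⇒  CG² = 384/7·1/24² = 2/21
CG = +√(2/21) = +0.308607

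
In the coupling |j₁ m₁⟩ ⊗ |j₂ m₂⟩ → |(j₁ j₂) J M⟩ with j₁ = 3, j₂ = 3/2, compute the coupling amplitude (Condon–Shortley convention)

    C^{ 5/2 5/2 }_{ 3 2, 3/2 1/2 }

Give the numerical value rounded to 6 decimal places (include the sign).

-0.597614

triangle: 2!×4!×1!/8! = 48/40320
(j±m)!: 5!×1!×2!×1!×5!×0! = 28800
prefactor² = (2J+1)×Δ×N² = 1440/7
  k=1: −1/(1!×1!×0!×1!×4!×0!) = -1/24
Σ = -1/24  ⇒  CG² = 1440/7×(-1/24)² = 5/14
CG = −√(5/14) = -0.597614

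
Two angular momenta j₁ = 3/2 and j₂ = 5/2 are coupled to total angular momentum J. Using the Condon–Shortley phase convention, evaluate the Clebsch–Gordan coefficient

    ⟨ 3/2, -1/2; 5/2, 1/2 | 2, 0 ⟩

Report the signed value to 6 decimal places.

−√(1/14) ≈ -0.267261

triangle: 2!×1!×3!/7! = 12/5040
(j±m)!: 1!×2!×3!×2!×2!×2! = 96
prefactor² = (2J+1)×Δ×N² = 8/7
  k=1: −1/(1!×1!×1!×2!×0!×1!) = -1/2
  k=2: +1/(2!×0!×0!×1!×1!×2!) = 1/4
Σ = -1/4  ⇒  CG² = 8/7×(-1/4)² = 1/14
CG = −√(1/14) = -0.267261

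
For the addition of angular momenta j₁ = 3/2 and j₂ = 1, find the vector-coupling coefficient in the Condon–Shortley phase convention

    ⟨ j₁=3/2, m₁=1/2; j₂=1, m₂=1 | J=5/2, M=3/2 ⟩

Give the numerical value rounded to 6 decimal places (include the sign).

√[6·0!3!2!/6! · 2!1!2!0!4!1!] = √(48/5)
  +(−1)^0/∏(0,0,1,2,2,0)! = 1/4  (running 1/4)
⟨..|..⟩ = √(48/5)·(1/4) = +0.774597

+0.774597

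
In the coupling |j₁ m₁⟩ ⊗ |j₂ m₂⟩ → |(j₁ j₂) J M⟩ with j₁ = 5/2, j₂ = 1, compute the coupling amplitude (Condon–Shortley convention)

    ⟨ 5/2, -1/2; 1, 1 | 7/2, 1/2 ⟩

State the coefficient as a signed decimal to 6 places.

√[8·0!5!2!/8! · 2!3!2!0!4!3!] = √(1152/7)
  +(−1)^0/∏(0,0,3,2,2,0)! = 1/24  (running 1/24)
⟨..|..⟩ = √(1152/7)·(1/24) = +0.534522

+√(2/7) ≈ +0.534522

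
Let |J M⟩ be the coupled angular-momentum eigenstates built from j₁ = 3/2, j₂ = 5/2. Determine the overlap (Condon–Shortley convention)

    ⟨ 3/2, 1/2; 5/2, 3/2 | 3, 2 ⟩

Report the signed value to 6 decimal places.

-0.288675

triangle: 1!·2!·4!/8! = 48/40320
(j±m)!: 2!·1!·4!·1!·5!·1! = 5760
prefactor² = (2J+1)·Δ·N² = 48
  k=0: +1/(0!·1!·1!·4!·1!·0!) = 1/24
  k=1: −1/(1!·0!·0!·3!·2!·1!) = -1/12
Σ = -1/24  ⇒  CG² = 48·(-1/24)² = 1/12
CG = −√(1/12) = -0.288675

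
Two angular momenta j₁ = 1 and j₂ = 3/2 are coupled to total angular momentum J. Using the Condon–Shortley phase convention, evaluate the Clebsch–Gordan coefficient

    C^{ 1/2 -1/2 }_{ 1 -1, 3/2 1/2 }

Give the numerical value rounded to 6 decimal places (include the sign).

j₁+j₂−J=2  J+j₁−j₂=0  J−j₁+j₂=1  j₁+j₂+J+1=4
(j₁±m₁, j₂±m₂, J±M) = (0,2,2,1,0,1)
P² = 2/3
sum k=2..2:
  [2] +1/2 = 1/2
S = 1/2
C² = P²·S² = 1/6 ; C = +0.408248

+0.408248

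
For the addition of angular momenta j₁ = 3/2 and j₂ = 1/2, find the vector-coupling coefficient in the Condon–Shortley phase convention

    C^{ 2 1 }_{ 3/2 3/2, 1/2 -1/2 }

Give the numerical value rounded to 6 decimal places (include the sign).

j₁+j₂−J=0  J+j₁−j₂=3  J−j₁+j₂=1  j₁+j₂+J+1=5
(j₁±m₁, j₂±m₂, J±M) = (3,0,0,1,3,1)
P² = 9
sum k=0..0:
  [0] +1/6 = 1/6
S = 1/6
C² = P²·S² = 1/4 ; C = +0.500000

+0.500000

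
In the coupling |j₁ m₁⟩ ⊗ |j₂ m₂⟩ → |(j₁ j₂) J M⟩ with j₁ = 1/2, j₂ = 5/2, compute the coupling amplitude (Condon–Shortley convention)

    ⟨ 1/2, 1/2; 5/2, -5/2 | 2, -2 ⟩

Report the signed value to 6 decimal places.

triangle: 1!·0!·4!/6! = 24/720
(j±m)!: 1!·0!·0!·5!·0!·4! = 2880
prefactor² = (2J+1)·Δ·N² = 480
  k=0: +1/(0!·1!·0!·0!·0!·4!) = 1/24
Σ = 1/24  ⇒  CG² = 480·1/24² = 5/6
CG = +√(5/6) = +0.912871

+0.912871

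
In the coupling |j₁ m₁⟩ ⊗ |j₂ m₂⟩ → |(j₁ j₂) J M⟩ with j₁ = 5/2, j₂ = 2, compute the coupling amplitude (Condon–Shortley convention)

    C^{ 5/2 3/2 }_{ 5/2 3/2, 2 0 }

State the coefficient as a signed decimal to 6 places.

√[6·2!3!2!/8! · 4!1!2!2!4!1!] = √(288/35)
  +(−1)^0/∏(0,2,1,2,2,0)! = 1/8  (running 1/8)
  +(−1)^1/∏(1,1,0,1,3,1)! = -1/6  (running -1/24)
⟨..|..⟩ = √(288/35)·(-1/24) = -0.119523

-0.119523  (= −√(1/70))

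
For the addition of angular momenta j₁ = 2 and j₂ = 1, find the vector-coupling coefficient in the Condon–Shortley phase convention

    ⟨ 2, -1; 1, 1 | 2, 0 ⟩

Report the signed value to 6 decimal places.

triangle: 1!*3!*1!/6! = 6/720
(j±m)!: 1!*3!*2!*0!*2!*2! = 48
prefactor² = (2J+1)*Δ*N² = 2
  k=1: −1/(1!*0!*2!*1!*1!*0!) = -1/2
Σ = -1/2  ⇒  CG² = 2*(-1/2)² = 1/2
CG = −√(1/2) = -0.707107

−√(1/2) = -0.707107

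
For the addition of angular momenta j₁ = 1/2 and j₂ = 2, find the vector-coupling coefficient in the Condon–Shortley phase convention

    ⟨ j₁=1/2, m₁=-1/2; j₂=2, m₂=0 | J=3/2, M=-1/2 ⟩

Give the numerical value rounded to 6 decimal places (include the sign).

√[4·1!0!3!/5! · 0!1!2!2!1!2!] = √(8/5)
  +(−1)^1/∏(1,0,0,1,0,2)! = -1/2  (running -1/2)
⟨..|..⟩ = √(8/5)·(-1/2) = -0.632456

−√(2/5) = -0.632456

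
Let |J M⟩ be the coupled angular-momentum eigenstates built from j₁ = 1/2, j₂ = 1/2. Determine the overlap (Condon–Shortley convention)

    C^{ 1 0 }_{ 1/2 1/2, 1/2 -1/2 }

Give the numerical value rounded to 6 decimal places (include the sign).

j₁+j₂−J=0  J+j₁−j₂=1  J−j₁+j₂=1  j₁+j₂+J+1=3
(j₁±m₁, j₂±m₂, J±M) = (1,0,0,1,1,1)
P² = 1/2
sum k=0..0:
  [0] +1/1 = 1
S = 1
C² = P²·S² = 1/2 ; C = +0.707107

+√(1/2) ≈ +0.707107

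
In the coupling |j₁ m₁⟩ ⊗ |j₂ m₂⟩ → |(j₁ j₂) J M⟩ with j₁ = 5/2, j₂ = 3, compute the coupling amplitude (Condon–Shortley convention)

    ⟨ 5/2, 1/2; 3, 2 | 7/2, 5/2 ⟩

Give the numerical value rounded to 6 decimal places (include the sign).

triangle: 2!*3!*4!/10! = 288/3628800
(j±m)!: 3!*2!*5!*1!*6!*1! = 1036800
prefactor² = (2J+1)*Δ*N² = 4608/7
  k=1: −1/(1!*1!*1!*4!*2!*0!) = -1/48
  k=2: +1/(2!*0!*0!*3!*3!*1!) = 1/72
Σ = -1/144  ⇒  CG² = 4608/7*(-1/144)² = 2/63
CG = −√(2/63) = -0.178174

-0.178174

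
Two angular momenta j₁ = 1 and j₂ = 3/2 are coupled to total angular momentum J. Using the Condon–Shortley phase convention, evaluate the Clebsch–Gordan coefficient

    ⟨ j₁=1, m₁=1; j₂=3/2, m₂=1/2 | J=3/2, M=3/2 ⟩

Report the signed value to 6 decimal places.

√[4·1!1!2!/5! · 2!0!2!1!3!0!] = √(8/5)
  +(−1)^0/∏(0,1,0,2,1,0)! = 1/2  (running 1/2)
⟨..|..⟩ = √(8/5)·(1/2) = +0.632456

+0.632456  (= +√(2/5))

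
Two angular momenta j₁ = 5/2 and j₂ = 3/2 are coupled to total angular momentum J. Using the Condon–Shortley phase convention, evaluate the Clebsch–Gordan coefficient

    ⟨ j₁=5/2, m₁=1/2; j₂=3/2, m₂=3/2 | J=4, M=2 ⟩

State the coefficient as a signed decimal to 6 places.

+√(5/14) ≈ +0.597614

√[9·0!5!3!/9! · 3!2!3!0!6!2!] = √(12960/7)
  +(−1)^0/∏(0,0,2,3,3,0)! = 1/72  (running 1/72)
⟨..|..⟩ = √(12960/7)·(1/72) = +0.597614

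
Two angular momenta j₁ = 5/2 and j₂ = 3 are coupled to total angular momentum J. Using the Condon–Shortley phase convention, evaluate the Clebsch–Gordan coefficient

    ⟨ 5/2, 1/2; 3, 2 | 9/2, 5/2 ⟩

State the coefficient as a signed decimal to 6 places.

√[10·1!4!5!/11! · 3!2!5!1!7!2!] = √(115200/11)
  +(−1)^0/∏(0,1,2,5,2,0)! = 1/480  (running 1/480)
  +(−1)^1/∏(1,0,1,4,3,1)! = -1/144  (running -7/1440)
⟨..|..⟩ = √(115200/11)·(-7/1440) = -0.497468

−√(49/198) ≈ -0.497468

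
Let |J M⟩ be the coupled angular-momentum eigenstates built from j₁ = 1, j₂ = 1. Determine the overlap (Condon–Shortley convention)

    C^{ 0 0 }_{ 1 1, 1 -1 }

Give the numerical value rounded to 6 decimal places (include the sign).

+0.577350

triangle: 2!×0!×0!/3! = 2/6
(j±m)!: 2!×0!×0!×2!×0!×0! = 4
prefactor² = (2J+1)×Δ×N² = 4/3
  k=0: +1/(0!×2!×0!×0!×0!×0!) = 1/2
Σ = 1/2  ⇒  CG² = 4/3×1/2² = 1/3
CG = +√(1/3) = +0.577350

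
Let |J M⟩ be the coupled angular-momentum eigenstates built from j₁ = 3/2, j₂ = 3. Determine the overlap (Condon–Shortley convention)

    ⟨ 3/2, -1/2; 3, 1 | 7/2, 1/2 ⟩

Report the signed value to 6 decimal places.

√[8·1!2!5!/9! · 1!2!4!2!4!3!] = √(512/7)
  +(−1)^0/∏(0,1,2,4,0,1)! = 1/48  (running 1/48)
  +(−1)^1/∏(1,0,1,3,1,2)! = -1/12  (running -1/16)
⟨..|..⟩ = √(512/7)·(-1/16) = -0.534522

-0.534522  (= −√(2/7))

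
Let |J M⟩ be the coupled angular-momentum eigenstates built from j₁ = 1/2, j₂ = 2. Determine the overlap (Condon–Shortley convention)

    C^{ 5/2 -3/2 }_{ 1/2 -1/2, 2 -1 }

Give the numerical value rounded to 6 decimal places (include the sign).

√[6·0!1!4!/6! · 0!1!1!3!1!4!] = √(144/5)
  +(−1)^0/∏(0,0,1,1,0,3)! = 1/6  (running 1/6)
⟨..|..⟩ = √(144/5)·(1/6) = +0.894427

+√(4/5) = +0.894427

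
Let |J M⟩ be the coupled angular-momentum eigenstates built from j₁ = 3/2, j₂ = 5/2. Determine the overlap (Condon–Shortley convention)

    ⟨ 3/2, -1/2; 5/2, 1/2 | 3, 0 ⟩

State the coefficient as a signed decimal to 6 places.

√[7·1!2!4!/8! · 1!2!3!2!3!3!] = √(36/5)
  +(−1)^0/∏(0,1,2,3,0,1)! = 1/12  (running 1/12)
  +(−1)^1/∏(1,0,1,2,1,2)! = -1/4  (running -1/6)
⟨..|..⟩ = √(36/5)·(-1/6) = -0.447214

−√(1/5) = -0.447214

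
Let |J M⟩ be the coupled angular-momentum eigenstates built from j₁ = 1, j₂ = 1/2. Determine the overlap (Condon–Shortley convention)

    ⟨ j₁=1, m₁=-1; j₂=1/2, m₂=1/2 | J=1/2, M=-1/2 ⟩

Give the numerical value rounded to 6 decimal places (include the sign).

-0.816497

j₁+j₂−J=1  J+j₁−j₂=1  J−j₁+j₂=0  j₁+j₂+J+1=3
(j₁±m₁, j₂±m₂, J±M) = (0,2,1,0,0,1)
P² = 2/3
sum k=1..1:
  [1] −1/1 = -1
S = -1
C² = P²·S² = 2/3 ; C = -0.816497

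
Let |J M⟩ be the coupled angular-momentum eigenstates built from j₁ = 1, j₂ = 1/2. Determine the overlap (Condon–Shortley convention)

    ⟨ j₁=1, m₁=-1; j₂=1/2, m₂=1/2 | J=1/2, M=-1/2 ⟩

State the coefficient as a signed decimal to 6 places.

triangle: 1!*1!*0!/3! = 1/6
(j±m)!: 0!*2!*1!*0!*0!*1! = 2
prefactor² = (2J+1)*Δ*N² = 2/3
  k=1: −1/(1!*0!*1!*0!*0!*0!) = -1
Σ = -1  ⇒  CG² = 2/3*(-1)² = 2/3
CG = −√(2/3) = -0.816497

−√(2/3) ≈ -0.816497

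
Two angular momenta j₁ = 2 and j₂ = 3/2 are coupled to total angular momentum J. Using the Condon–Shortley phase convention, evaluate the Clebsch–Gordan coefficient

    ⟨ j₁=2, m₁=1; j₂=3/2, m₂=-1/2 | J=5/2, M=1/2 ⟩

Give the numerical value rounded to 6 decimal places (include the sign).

+0.597614

j₁+j₂−J=1  J+j₁−j₂=3  J−j₁+j₂=2  j₁+j₂+J+1=7
(j₁±m₁, j₂±m₂, J±M) = (3,1,1,2,3,2)
P² = 72/35
sum k=0..1:
  [0] +1/2 = 1/2
  [1] −1/12 = -1/12
S = 5/12
C² = P²·S² = 5/14 ; C = +0.597614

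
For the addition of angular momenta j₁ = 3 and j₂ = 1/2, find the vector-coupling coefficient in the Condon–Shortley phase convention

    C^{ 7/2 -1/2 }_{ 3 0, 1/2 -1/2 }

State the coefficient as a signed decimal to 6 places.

+0.755929  (= +√(4/7))

triangle: 0!*6!*1!/8! = 720/40320
(j±m)!: 3!*3!*0!*1!*3!*4! = 5184
prefactor² = (2J+1)*Δ*N² = 5184/7
  k=0: +1/(0!*0!*3!*0!*3!*1!) = 1/36
Σ = 1/36  ⇒  CG² = 5184/7*1/36² = 4/7
CG = +√(4/7) = +0.755929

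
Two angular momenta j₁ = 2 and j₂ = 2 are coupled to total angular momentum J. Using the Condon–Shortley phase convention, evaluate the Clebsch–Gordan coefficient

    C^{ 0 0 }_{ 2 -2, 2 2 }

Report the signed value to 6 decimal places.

triangle: 4!·0!·0!/5! = 24/120
(j±m)!: 0!·4!·4!·0!·0!·0! = 576
prefactor² = (2J+1)·Δ·N² = 576/5
  k=4: +1/(4!·0!·0!·0!·0!·0!) = 1/24
Σ = 1/24  ⇒  CG² = 576/5·1/24² = 1/5
CG = +√(1/5) = +0.447214

+√(1/5) ≈ +0.447214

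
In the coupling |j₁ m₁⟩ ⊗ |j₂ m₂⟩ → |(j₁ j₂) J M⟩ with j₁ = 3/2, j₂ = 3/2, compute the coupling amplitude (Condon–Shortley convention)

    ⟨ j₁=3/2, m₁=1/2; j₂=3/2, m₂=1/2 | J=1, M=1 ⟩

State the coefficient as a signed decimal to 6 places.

j₁+j₂−J=2  J+j₁−j₂=1  J−j₁+j₂=1  j₁+j₂+J+1=5
(j₁±m₁, j₂±m₂, J±M) = (2,1,2,1,2,0)
P² = 2/5
sum k=1..1:
  [1] −1/1 = -1
S = -1
C² = P²·S² = 2/5 ; C = -0.632456

−√(2/5) = -0.632456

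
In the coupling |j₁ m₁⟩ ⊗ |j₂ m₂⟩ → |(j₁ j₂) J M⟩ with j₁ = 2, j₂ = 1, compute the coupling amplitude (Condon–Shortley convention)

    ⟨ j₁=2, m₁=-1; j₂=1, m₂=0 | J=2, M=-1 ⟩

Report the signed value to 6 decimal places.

−√(1/6) ≈ -0.408248

triangle: 1!·3!·1!/6! = 6/720
(j±m)!: 1!·3!·1!·1!·1!·3! = 36
prefactor² = (2J+1)·Δ·N² = 3/2
  k=0: +1/(0!·1!·3!·1!·0!·0!) = 1/6
  k=1: −1/(1!·0!·2!·0!·1!·1!) = -1/2
Σ = -1/3  ⇒  CG² = 3/2·(-1/3)² = 1/6
CG = −√(1/6) = -0.408248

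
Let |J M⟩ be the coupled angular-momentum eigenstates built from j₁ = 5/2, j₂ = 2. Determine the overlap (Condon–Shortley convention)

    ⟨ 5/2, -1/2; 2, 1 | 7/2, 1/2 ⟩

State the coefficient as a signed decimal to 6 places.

triangle: 1!×4!×3!/9! = 144/362880
(j±m)!: 2!×3!×3!×1!×4!×3! = 10368
prefactor² = (2J+1)×Δ×N² = 1152/35
  k=0: +1/(0!×1!×3!×3!×1!×0!) = 1/36
  k=1: −1/(1!×0!×2!×2!×2!×1!) = -1/8
Σ = -7/72  ⇒  CG² = 1152/35×(-7/72)² = 14/45
CG = −√(14/45) = -0.557773

−√(14/45) ≈ -0.557773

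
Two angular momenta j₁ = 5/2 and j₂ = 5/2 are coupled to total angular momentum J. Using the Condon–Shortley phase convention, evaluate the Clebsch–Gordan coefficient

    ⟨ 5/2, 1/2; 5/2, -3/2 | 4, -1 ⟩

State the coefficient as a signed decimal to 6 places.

triangle: 1!*4!*4!/10! = 576/3628800
(j±m)!: 3!*2!*1!*4!*3!*5! = 207360
prefactor² = (2J+1)*Δ*N² = 10368/35
  k=0: +1/(0!*1!*2!*1!*2!*3!) = 1/24
  k=1: −1/(1!*0!*1!*0!*3!*4!) = -1/144
Σ = 5/144  ⇒  CG² = 10368/35*5/144² = 5/14
CG = +√(5/14) = +0.597614

+√(5/14) ≈ +0.597614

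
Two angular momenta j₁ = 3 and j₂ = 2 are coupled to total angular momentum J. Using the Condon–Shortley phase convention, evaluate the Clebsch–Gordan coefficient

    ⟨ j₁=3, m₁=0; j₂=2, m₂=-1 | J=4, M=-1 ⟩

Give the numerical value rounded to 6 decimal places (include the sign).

j₁+j₂−J=1  J+j₁−j₂=5  J−j₁+j₂=3  j₁+j₂+J+1=10
(j₁±m₁, j₂±m₂, J±M) = (3,3,1,3,3,5)
P² = 1944/7
sum k=0..1:
  [0] +1/24 = 1/24
  [1] −1/72 = -1/72
S = 1/36
C² = P²·S² = 3/14 ; C = +0.462910

+√(3/14) ≈ +0.462910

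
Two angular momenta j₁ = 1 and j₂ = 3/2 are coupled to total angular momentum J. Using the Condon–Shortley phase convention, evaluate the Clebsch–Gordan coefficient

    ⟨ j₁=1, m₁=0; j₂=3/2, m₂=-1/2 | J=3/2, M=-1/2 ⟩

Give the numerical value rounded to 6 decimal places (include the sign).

+0.258199  (= +√(1/15))

j₁+j₂−J=1  J+j₁−j₂=1  J−j₁+j₂=2  j₁+j₂+J+1=5
(j₁±m₁, j₂±m₂, J±M) = (1,1,1,2,1,2)
P² = 4/15
sum k=0..1:
  [0] +1/1 = 1
  [1] −1/2 = -1/2
S = 1/2
C² = P²·S² = 1/15 ; C = +0.258199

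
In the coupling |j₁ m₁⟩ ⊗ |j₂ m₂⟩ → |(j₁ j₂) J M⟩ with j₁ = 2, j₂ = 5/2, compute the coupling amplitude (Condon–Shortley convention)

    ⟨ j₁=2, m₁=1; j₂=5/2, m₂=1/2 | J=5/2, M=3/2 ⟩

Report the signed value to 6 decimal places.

-0.414039

j₁+j₂−J=2  J+j₁−j₂=2  J−j₁+j₂=3  j₁+j₂+J+1=8
(j₁±m₁, j₂±m₂, J±M) = (3,1,3,2,4,1)
P² = 216/35
sum k=0..1:
  [0] +1/12 = 1/12
  [1] −1/4 = -1/4
S = -1/6
C² = P²·S² = 6/35 ; C = -0.414039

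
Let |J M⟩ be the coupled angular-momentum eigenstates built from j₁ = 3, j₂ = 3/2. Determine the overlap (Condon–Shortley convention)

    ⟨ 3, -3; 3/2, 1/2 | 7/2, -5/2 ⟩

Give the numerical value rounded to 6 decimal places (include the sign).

−√(8/21) = -0.617213

√[8·1!5!2!/9! · 0!6!2!1!1!6!] = √(38400/7)
  +(−1)^1/∏(1,0,5,1,0,1)! = -1/120  (running -1/120)
⟨..|..⟩ = √(38400/7)·(-1/120) = -0.617213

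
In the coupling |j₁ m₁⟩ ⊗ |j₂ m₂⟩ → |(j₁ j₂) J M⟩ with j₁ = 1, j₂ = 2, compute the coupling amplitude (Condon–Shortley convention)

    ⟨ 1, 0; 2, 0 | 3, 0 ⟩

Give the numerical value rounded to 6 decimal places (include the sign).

+√(3/5) = +0.774597

triangle: 0!*2!*4!/7! = 48/5040
(j±m)!: 1!*1!*2!*2!*3!*3! = 144
prefactor² = (2J+1)*Δ*N² = 48/5
  k=0: +1/(0!*0!*1!*2!*1!*2!) = 1/4
Σ = 1/4  ⇒  CG² = 48/5*1/4² = 3/5
CG = +√(3/5) = +0.774597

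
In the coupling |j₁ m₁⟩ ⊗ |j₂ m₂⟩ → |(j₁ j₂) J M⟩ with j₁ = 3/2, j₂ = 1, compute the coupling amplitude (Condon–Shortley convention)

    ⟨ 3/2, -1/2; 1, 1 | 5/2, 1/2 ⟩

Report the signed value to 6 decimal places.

triangle: 0!*3!*2!/6! = 12/720
(j±m)!: 1!*2!*2!*0!*3!*2! = 48
prefactor² = (2J+1)*Δ*N² = 24/5
  k=0: +1/(0!*0!*2!*2!*1!*0!) = 1/4
Σ = 1/4  ⇒  CG² = 24/5*1/4² = 3/10
CG = +√(3/10) = +0.547723

+√(3/10) ≈ +0.547723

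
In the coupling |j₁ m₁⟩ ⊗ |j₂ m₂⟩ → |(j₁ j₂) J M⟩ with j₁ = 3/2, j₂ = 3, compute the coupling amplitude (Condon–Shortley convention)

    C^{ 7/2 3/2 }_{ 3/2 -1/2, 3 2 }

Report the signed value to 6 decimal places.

j₁+j₂−J=1  J+j₁−j₂=2  J−j₁+j₂=5  j₁+j₂+J+1=9
(j₁±m₁, j₂±m₂, J±M) = (1,2,5,1,5,2)
P² = 6400/21
sum k=0..1:
  [0] +1/240 = 1/240
  [1] −1/24 = -1/24
S = -3/80
C² = P²·S² = 3/7 ; C = -0.654654

-0.654654  (= −√(3/7))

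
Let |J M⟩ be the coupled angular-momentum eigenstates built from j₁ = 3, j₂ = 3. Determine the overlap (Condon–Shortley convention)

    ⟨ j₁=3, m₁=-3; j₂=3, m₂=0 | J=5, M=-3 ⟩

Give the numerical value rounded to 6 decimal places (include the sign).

triangle: 1!·5!·5!/12! = 14400/479001600
(j±m)!: 0!·6!·3!·3!·2!·8! = 2090188800
prefactor² = (2J+1)·Δ·N² = 691200
  k=1: −1/(1!·0!·5!·2!·0!·3!) = -1/1440
Σ = -1/1440  ⇒  CG² = 691200·(-1/1440)² = 1/3
CG = −√(1/3) = -0.577350

-0.577350  (= −√(1/3))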